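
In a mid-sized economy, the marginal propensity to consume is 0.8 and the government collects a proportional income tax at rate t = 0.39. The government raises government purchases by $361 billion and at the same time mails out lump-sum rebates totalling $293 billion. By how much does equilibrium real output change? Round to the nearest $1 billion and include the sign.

+$1,163 billion

Expenditure multiplier = 1/(1 − c(1−t)) = 1/(1 − 0.8×0.61) = 1/0.512 ≈ 1.953.
ΔG contributes k·ΔG = (+$361 billion) / 0.512 ≈ +$705.1 billion.
ΔT of −$293 billion changes first-round spending by −c·ΔT = +$234.4 billion, contributing k·(−c·ΔT) = (+$234.4 billion) / 0.512 ≈ +$457.8 billion.
Net ΔY = k(ΔG − c·ΔT) = (+$595.4 billion) / 0.512 ≈ +$1,163 billion.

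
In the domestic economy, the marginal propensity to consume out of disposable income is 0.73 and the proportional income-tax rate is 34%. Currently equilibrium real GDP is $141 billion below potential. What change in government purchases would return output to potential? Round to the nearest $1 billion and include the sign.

+$73 billion

Spending multiplier = 1/(1 − c(1−t)) = 1/(1 − 0.73×0.66) = 1/0.5182 ≈ 1.93.
Need ΔY = +$141 billion, so ΔG = ΔY/k = (+$141 billion) × 0.5182 ≈ +$73 billion.
The government should increase government purchases by $73 billion.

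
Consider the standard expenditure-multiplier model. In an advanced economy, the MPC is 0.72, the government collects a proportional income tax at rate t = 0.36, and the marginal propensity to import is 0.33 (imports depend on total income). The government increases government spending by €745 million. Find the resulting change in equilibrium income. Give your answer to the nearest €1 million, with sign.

+€857 million

Expenditure multiplier = 1/(1 − c(1−t) + m) = 1/(1 − 0.72×0.64 + 0.33) = 1/0.8692 ≈ 1.15.
ΔY = k × ΔG = (+€745 million) / 0.8692 ≈ +€857 million.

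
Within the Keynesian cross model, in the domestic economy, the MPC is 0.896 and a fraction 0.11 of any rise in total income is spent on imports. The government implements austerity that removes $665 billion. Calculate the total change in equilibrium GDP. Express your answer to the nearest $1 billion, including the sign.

−$3,107 billion

Spending multiplier = 1/(1 − c + m) = 1/(1 − 0.896 + 0.11) = 1/0.214 ≈ 4.673.
ΔY = k × ΔG = (−$665 billion) / 0.214 ≈ −$3,107 billion.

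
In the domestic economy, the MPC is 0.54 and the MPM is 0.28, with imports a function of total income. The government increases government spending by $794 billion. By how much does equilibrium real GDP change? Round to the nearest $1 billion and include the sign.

+$1,073 billion

Spending multiplier = 1/(1 − c + m) = 1/(1 − 0.54 + 0.28) = 1/0.74 ≈ 1.351.
ΔY = k × ΔG = (+$794 billion) / 0.74 ≈ +$1,073 billion.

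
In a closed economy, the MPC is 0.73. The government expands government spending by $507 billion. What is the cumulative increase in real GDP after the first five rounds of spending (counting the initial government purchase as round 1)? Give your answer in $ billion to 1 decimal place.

Round 1 adds ΔG = $507 billion; each later round is MPC = 0.73 times the previous.
After 5 rounds: 507 + 370.11 + 270.1803 + 197.231619 + 143.97908187 = ΔG·(1 − c^5)/(1 − c) = 507 × (1 − 0.2073071593)/0.27 ≈ $1,488.5 billion.

$1,488.5 billion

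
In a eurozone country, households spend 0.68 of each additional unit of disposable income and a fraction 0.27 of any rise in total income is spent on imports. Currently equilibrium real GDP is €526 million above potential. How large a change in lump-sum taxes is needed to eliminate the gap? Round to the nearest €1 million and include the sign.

Spending multiplier = 1/(1 − c + m) = 1/(1 − 0.68 + 0.27) = 1/0.59 ≈ 1.695.
Tax multiplier = −c·k = −0.68/0.59 ≈ −1.153. Need ΔY = −€526 million, so ΔT = ΔY/(−c·k) = −(−€526 million) × 0.59 / 0.68 ≈ +€456 million.
The government should raise lump-sum taxes by €456 million.

+€456 million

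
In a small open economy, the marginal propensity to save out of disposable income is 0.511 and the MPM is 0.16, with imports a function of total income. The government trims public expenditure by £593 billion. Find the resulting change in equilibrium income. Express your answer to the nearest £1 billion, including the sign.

MPC = 1 − MPS = 1 − 0.511 = 0.489.
Government-spending multiplier = 1/(1 − c + m) = 1/(1 − 0.489 + 0.16) = 1/0.671 ≈ 1.49.
ΔY = k × ΔG = (−£593 billion) / 0.671 ≈ −£884 billion.

−£884 billion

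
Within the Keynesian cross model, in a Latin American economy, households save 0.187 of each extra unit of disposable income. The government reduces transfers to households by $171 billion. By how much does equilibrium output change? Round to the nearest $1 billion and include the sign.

MPC = 1 − MPS = 1 − 0.187 = 0.813.
The transfer change shifts disposable income by −$171 billion, so first-round consumption changes by c·ΔTR = 0.813 × (−$171 billion) = −$139.023 billion.
Expenditure multiplier = 1/(1 − MPC) = 1/(1 − 0.813) = 1/0.187 ≈ 5.348.
The transfer multiplier is c × k ≈ 4.348, so ΔY = k × (c·ΔTR) = (−$139.023 billion) / 0.187 ≈ −$743 billion.

−$743 billion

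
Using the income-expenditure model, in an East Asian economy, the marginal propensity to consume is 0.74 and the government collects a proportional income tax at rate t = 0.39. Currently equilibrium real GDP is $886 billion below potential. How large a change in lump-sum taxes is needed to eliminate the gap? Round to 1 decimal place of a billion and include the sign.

−$656.8 billion

Spending multiplier = 1/(1 − c(1−t)) = 1/(1 − 0.74×0.61) = 1/0.5486 ≈ 1.823.
Tax multiplier = −c·k = −0.74/0.5486 ≈ −1.349. Need ΔY = +$886 billion, so ΔT = ΔY/(−c·k) = −(+$886 billion) × 0.5486 / 0.74 ≈ −$656.8 billion.
The government should cut lump-sum taxes by $656.8 billion.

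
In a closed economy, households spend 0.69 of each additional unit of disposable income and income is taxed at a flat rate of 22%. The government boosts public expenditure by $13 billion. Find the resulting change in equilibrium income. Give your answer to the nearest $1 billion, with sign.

Government-spending multiplier = 1/(1 − c(1−t)) = 1/(1 − 0.69×0.78) = 1/0.4618 ≈ 2.165.
ΔY = k × ΔG = (+$13 billion) / 0.4618 ≈ +$28 billion.

+$28 billion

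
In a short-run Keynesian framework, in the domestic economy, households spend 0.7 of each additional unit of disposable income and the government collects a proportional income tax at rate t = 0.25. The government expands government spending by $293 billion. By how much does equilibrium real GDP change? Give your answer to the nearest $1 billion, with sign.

+$617 billion

Government-spending multiplier = 1/(1 − c(1−t)) = 1/(1 − 0.7×0.75) = 1/0.475 ≈ 2.105.
ΔY = k × ΔG = (+$293 billion) / 0.475 ≈ +$617 billion.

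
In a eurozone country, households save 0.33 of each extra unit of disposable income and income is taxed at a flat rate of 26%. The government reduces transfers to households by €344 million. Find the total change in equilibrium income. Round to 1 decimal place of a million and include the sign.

−€457.1 million

MPC = 1 − MPS = 1 − 0.33 = 0.67.
The transfer change shifts disposable income by −€344 million, so first-round consumption changes by c·ΔTR = 0.67 × (−€344 million) = −€230.48 million.
Expenditure multiplier = 1/(1 − c(1−t)) = 1/(1 − 0.67×0.74) = 1/0.5042 ≈ 1.983.
The transfer multiplier is c × k ≈ 1.329, so ΔY = k × (c·ΔTR) = (−€230.48 million) / 0.5042 ≈ −€457.1 million.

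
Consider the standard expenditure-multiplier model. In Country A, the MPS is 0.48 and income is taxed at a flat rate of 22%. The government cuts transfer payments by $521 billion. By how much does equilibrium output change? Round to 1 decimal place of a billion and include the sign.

−$455.8 billion

MPC = 1 − MPS = 1 − 0.48 = 0.52.
The transfer change shifts disposable income by −$521 billion, so first-round consumption changes by c·ΔTR = 0.52 × (−$521 billion) = −$270.92 billion.
Expenditure multiplier = 1/(1 − c(1−t)) = 1/(1 − 0.52×0.78) = 1/0.5944 ≈ 1.682.
The transfer multiplier is c × k ≈ 0.875, so ΔY = k × (c·ΔTR) = (−$270.92 billion) / 0.5944 ≈ −$455.8 billion.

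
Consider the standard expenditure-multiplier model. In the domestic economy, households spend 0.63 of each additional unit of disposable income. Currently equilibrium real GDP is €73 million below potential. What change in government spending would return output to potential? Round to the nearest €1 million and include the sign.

+€27 million

Spending multiplier = 1/(1 − MPC) = 1/(1 − 0.63) = 1/0.37 ≈ 2.703.
Need ΔY = +€73 million, so ΔG = ΔY/k = (+€73 million) × 0.37 ≈ +€27 million.
The government should increase government spending by €27 million.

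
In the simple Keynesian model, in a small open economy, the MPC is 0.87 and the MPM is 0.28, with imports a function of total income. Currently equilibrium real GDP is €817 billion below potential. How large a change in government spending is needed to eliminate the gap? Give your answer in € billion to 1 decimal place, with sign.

Spending multiplier = 1/(1 − c + m) = 1/(1 − 0.87 + 0.28) = 1/0.41 ≈ 2.439.
Need ΔY = +€817 billion, so ΔG = ΔY/k = (+€817 billion) × 0.41 ≈ +€335 billion.
The government should increase government spending by €335 billion.

+€335.0 billion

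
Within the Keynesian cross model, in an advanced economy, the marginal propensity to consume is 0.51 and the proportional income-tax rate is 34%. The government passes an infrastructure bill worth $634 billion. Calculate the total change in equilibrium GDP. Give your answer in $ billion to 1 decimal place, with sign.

Expenditure multiplier = 1/(1 − c(1−t)) = 1/(1 − 0.51×0.66) = 1/0.6634 ≈ 1.507.
ΔY = k × ΔG = (+$634 billion) / 0.6634 ≈ +$955.7 billion.

+$955.7 billion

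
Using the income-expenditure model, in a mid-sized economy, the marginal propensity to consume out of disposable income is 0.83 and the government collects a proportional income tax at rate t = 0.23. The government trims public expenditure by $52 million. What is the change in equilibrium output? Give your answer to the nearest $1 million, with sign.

−$144 million

Spending multiplier = 1/(1 − c(1−t)) = 1/(1 − 0.83×0.77) = 1/0.3609 ≈ 2.771.
ΔY = k × ΔG = (−$52 million) / 0.3609 ≈ −$144 million.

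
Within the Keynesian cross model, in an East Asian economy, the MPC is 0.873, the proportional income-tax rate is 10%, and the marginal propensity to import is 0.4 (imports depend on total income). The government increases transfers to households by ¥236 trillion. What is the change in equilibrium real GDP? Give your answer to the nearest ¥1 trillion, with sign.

+¥335 trillion

The transfer change shifts disposable income by +¥236 trillion, so first-round consumption changes by c·ΔTR = 0.873 × (+¥236 trillion) = +¥206.028 trillion.
Expenditure multiplier = 1/(1 − c(1−t) + m) = 1/(1 − 0.873×0.9 + 0.4) = 1/0.6143 ≈ 1.628.
The transfer multiplier is c × k ≈ 1.421, so ΔY = k × (c·ΔTR) = (+¥206.028 trillion) / 0.6143 ≈ +¥335 trillion.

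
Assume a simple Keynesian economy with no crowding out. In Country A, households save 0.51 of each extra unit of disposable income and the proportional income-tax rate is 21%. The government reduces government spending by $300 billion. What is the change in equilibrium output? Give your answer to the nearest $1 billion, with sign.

MPC = 1 − MPS = 1 − 0.51 = 0.49.
Spending multiplier = 1/(1 − c(1−t)) = 1/(1 − 0.49×0.79) = 1/0.6129 ≈ 1.632.
ΔY = k × ΔG = (−$300 billion) / 0.6129 ≈ −$489 billion.

−$489 billion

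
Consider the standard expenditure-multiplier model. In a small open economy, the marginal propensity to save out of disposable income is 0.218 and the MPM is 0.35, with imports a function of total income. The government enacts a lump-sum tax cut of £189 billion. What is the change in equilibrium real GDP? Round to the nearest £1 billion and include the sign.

+£260 billion

MPC = 1 − MPS = 1 − 0.218 = 0.782.
A lump-sum tax change of −£189 billion shifts disposable income by +£189 billion; first-round consumption changes by −c × ΔT = −0.782 × (−£189 billion) = +£147.798 billion.
Expenditure multiplier = 1/(1 − c + m) = 1/(1 − 0.782 + 0.35) = 1/0.568 ≈ 1.761.
The tax multiplier is −c × k ≈ −1.377, so ΔY = k × (−c·ΔT) = (+£147.798 billion) / 0.568 ≈ +£260 billion.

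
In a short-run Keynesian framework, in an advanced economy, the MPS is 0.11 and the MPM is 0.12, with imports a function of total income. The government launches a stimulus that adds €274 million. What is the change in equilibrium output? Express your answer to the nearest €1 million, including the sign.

MPC = 1 − MPS = 1 − 0.11 = 0.89.
Spending multiplier = 1/(1 − c + m) = 1/(1 − 0.89 + 0.12) = 1/0.23 ≈ 4.348.
ΔY = k × ΔG = (+€274 million) / 0.23 ≈ +€1,191 million.

+€1,191 million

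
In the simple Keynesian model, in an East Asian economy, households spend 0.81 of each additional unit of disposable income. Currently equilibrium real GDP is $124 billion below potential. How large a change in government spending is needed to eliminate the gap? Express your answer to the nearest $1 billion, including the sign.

+$24 billion

Spending multiplier = 1/(1 − MPC) = 1/(1 − 0.81) = 1/0.19 ≈ 5.263.
Need ΔY = +$124 billion, so ΔG = ΔY/k = (+$124 billion) × 0.19 ≈ +$24 billion.
The government should increase government spending by $24 billion.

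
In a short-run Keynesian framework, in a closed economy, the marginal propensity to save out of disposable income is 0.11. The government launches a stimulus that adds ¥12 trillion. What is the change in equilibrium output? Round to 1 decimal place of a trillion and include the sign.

+¥109.1 trillion

MPC = 1 − MPS = 1 − 0.11 = 0.89.
Expenditure multiplier = 1/(1 − MPC) = 1/(1 − 0.89) = 1/0.11 ≈ 9.091.
ΔY = k × ΔG = (+¥12 trillion) / 0.11 ≈ +¥109.1 trillion.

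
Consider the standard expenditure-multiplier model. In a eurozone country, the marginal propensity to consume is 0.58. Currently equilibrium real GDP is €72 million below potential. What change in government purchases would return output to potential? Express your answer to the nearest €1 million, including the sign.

Spending multiplier = 1/(1 − MPC) = 1/(1 − 0.58) = 1/0.42 ≈ 2.381.
Need ΔY = +€72 million, so ΔG = ΔY/k = (+€72 million) × 0.42 ≈ +€30 million.
The government should increase government purchases by €30 million.

+€30 million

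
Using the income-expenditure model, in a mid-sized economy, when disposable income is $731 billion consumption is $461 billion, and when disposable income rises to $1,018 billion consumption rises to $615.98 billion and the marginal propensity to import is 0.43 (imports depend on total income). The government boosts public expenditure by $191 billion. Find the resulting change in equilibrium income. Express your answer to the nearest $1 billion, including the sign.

MPC = ΔC/ΔYd = (615.98 − 461)/(1,018 − 731) = 154.98/287 = 0.54.
Government-spending multiplier = 1/(1 − c + m) = 1/(1 − 0.54 + 0.43) = 1/0.89 ≈ 1.124.
ΔY = k × ΔG = (+$191 billion) / 0.89 ≈ +$215 billion.

+$215 billion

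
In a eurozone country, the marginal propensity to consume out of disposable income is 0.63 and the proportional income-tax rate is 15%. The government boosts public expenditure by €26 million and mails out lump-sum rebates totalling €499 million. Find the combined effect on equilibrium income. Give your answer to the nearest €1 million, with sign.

+€733 million

Expenditure multiplier = 1/(1 − c(1−t)) = 1/(1 − 0.63×0.85) = 1/0.4645 ≈ 2.153.
ΔG contributes k·ΔG = (+€26 million) / 0.4645 ≈ +€56 million.
ΔT of −€499 million changes first-round spending by −c·ΔT = +€314.37 million, contributing k·(−c·ΔT) = (+€314.37 million) / 0.4645 ≈ +€676.8 million.
Net ΔY = k(ΔG − c·ΔT) = (+€340.37 million) / 0.4645 ≈ +€733 million.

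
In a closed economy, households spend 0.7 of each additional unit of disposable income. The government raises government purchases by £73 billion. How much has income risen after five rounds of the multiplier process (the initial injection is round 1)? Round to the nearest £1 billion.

£202 billion

Round 1 adds ΔG = £73 billion; each later round is MPC = 0.7 times the previous.
After 5 rounds: 73 + 51.1 + 35.77 + 25.039 + 17.5273 = ΔG·(1 − c^5)/(1 − c) = 73 × (1 − 0.16807)/0.3 ≈ £202 billion.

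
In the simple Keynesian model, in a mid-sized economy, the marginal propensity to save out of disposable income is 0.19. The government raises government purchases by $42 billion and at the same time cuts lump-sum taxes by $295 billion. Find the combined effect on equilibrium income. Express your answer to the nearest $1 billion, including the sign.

+$1,479 billion

MPC = 1 − MPS = 1 − 0.19 = 0.81.
Expenditure multiplier = 1/(1 − MPC) = 1/(1 − 0.81) = 1/0.19 ≈ 5.263.
ΔG contributes k·ΔG = (+$42 billion) / 0.19 ≈ +$221.1 billion.
ΔT of −$295 billion changes first-round spending by −c·ΔT = +$238.95 billion, contributing k·(−c·ΔT) = (+$238.95 billion) / 0.19 ≈ +$1,257.6 billion.
Net ΔY = k(ΔG − c·ΔT) = (+$280.95 billion) / 0.19 ≈ +$1,479 billion.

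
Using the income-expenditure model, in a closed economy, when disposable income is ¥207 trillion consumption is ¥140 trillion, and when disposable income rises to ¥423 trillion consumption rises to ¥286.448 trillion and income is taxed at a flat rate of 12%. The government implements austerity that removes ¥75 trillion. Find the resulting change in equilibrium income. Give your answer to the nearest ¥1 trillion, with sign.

−¥186 trillion

MPC = ΔC/ΔYd = (286.448 − 140)/(423 − 207) = 146.448/216 = 0.678.
Government-spending multiplier = 1/(1 − c(1−t)) = 1/(1 − 0.678×0.88) = 1/0.40336 ≈ 2.479.
ΔY = k × ΔG = (−¥75 trillion) / 0.40336 ≈ −¥186 trillion.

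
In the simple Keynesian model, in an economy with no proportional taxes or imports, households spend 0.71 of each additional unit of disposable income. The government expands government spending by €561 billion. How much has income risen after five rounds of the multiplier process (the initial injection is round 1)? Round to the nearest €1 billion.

Round 1 adds ΔG = €561 billion; each later round is MPC = 0.71 times the previous.
After 5 rounds: 561 + 398.31 + 282.8001 + 200.788071 + 142.55953041 = ΔG·(1 − c^5)/(1 − c) = 561 × (1 − 0.1804229351)/0.29 ≈ €1,585 billion.

€1,585 billion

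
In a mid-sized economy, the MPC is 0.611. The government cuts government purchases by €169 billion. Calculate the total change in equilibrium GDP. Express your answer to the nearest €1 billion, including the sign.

Spending multiplier = 1/(1 − MPC) = 1/(1 − 0.611) = 1/0.389 ≈ 2.571.
ΔY = k × ΔG = (−€169 billion) / 0.389 ≈ −€434 billion.

−€434 billion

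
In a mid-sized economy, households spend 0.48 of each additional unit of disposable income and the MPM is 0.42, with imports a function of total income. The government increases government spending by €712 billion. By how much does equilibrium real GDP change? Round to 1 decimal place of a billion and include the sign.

Government-spending multiplier = 1/(1 − c + m) = 1/(1 − 0.48 + 0.42) = 1/0.94 ≈ 1.064.
ΔY = k × ΔG = (+€712 billion) / 0.94 ≈ +€757.4 billion.

+€757.4 billion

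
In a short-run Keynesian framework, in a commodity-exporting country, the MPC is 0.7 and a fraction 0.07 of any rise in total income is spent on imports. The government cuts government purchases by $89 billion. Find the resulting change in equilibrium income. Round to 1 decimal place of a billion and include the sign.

−$240.5 billion

Expenditure multiplier = 1/(1 − c + m) = 1/(1 − 0.7 + 0.07) = 1/0.37 ≈ 2.703.
ΔY = k × ΔG = (−$89 billion) / 0.37 ≈ −$240.5 billion.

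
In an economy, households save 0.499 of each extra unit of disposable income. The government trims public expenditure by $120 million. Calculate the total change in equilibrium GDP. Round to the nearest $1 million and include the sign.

MPC = 1 − MPS = 1 − 0.499 = 0.501.
Government-spending multiplier = 1/(1 − MPC) = 1/(1 − 0.501) = 1/0.499 ≈ 2.004.
ΔY = k × ΔG = (−$120 million) / 0.499 ≈ −$240 million.

−$240 million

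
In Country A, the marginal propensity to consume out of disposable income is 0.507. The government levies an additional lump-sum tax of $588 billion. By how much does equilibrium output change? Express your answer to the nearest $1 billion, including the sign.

−$605 billion

A lump-sum tax change of +$588 billion shifts disposable income by −$588 billion; first-round consumption changes by −c × ΔT = −0.507 × (+$588 billion) = −$298.116 billion.
Expenditure multiplier = 1/(1 − MPC) = 1/(1 − 0.507) = 1/0.493 ≈ 2.028.
The tax multiplier is −c × k ≈ −1.028, so ΔY = k × (−c·ΔT) = (−$298.116 billion) / 0.493 ≈ −$605 billion.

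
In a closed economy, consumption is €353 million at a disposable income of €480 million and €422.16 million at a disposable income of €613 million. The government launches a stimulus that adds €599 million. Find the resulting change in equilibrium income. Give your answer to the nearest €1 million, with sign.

+€1,248 million

MPC = ΔC/ΔYd = (422.16 − 353)/(613 − 480) = 69.16/133 = 0.52.
Spending multiplier = 1/(1 − MPC) = 1/(1 − 0.52) = 1/0.48 ≈ 2.083.
ΔY = k × ΔG = (+€599 million) / 0.48 ≈ +€1,248 million.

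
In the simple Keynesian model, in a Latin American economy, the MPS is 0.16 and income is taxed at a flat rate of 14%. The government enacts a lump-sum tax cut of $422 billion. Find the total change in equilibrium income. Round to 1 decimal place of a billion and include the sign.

MPC = 1 − MPS = 1 − 0.16 = 0.84.
A lump-sum tax change of −$422 billion shifts disposable income by +$422 billion; first-round consumption changes by −c × ΔT = −0.84 × (−$422 billion) = +$354.48 billion.
Expenditure multiplier = 1/(1 − c(1−t)) = 1/(1 − 0.84×0.86) = 1/0.2776 ≈ 3.602.
The tax multiplier is −c × k ≈ −3.026, so ΔY = k × (−c·ΔT) = (+$354.48 billion) / 0.2776 ≈ +$1,276.9 billion.

+$1,276.9 billion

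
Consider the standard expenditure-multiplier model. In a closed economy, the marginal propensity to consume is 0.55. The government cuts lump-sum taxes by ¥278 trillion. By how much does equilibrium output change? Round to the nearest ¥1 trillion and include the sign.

A lump-sum tax change of −¥278 trillion shifts disposable income by +¥278 trillion; first-round consumption changes by −c × ΔT = −0.55 × (−¥278 trillion) = +¥152.9 trillion.
Expenditure multiplier = 1/(1 − MPC) = 1/(1 − 0.55) = 1/0.45 ≈ 2.222.
The tax multiplier is −c × k ≈ −1.222, so ΔY = k × (−c·ΔT) = (+¥152.9 trillion) / 0.45 ≈ +¥340 trillion.

+¥340 trillion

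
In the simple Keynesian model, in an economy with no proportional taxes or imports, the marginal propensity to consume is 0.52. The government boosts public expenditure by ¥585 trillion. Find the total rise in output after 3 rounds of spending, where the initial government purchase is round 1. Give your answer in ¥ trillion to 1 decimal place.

Round 1 adds ΔG = ¥585 trillion; each later round is MPC = 0.52 times the previous.
After 3 rounds: 585 + 304.2 + 158.184 = ΔG·(1 − c^3)/(1 − c) = 585 × (1 − 0.140608)/0.48 ≈ ¥1,047.4 trillion.

¥1,047.4 trillion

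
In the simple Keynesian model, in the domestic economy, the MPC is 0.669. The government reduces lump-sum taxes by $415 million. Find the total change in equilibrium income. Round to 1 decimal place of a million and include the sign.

+$838.8 million

A lump-sum tax change of −$415 million shifts disposable income by +$415 million; first-round consumption changes by −c × ΔT = −0.669 × (−$415 million) = +$277.635 million.
Expenditure multiplier = 1/(1 − MPC) = 1/(1 − 0.669) = 1/0.331 ≈ 3.021.
The tax multiplier is −c × k ≈ −2.021, so ΔY = k × (−c·ΔT) = (+$277.635 million) / 0.331 ≈ +$838.8 million.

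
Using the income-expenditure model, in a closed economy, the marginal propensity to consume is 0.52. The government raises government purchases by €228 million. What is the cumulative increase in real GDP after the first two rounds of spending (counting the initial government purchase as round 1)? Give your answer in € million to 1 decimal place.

Round 1 adds ΔG = €228 million; each later round is MPC = 0.52 times the previous.
After 2 rounds: 228 + 118.56 = ΔG·(1 − c^2)/(1 − c) = 228 × (1 − 0.2704)/0.48 ≈ €346.6 million.

€346.6 million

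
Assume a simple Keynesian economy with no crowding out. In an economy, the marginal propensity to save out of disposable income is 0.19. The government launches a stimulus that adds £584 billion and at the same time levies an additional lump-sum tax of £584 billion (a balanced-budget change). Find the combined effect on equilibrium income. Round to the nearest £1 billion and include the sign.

+£584 billion

MPC = 1 − MPS = 1 − 0.19 = 0.81.
Expenditure multiplier = 1/(1 − MPC) = 1/(1 − 0.81) = 1/0.19 ≈ 5.263.
ΔG contributes k·ΔG = (+£584 billion) / 0.19 ≈ +£3,073.7 billion.
ΔT of +£584 billion changes first-round spending by −c·ΔT = −£473.04 billion, contributing k·(−c·ΔT) = (−£473.04 billion) / 0.19 ≈ −£2,489.7 billion.
With ΔG = ΔT and no other leakages, the balanced-budget multiplier is 1, so ΔY = ΔG = +£584 billion.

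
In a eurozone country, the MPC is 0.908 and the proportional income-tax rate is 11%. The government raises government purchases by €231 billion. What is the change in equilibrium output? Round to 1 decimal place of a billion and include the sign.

Spending multiplier = 1/(1 − c(1−t)) = 1/(1 − 0.908×0.89) = 1/0.19188 ≈ 5.212.
ΔY = k × ΔG = (+€231 billion) / 0.19188 ≈ +€1,203.9 billion.

+€1,203.9 billion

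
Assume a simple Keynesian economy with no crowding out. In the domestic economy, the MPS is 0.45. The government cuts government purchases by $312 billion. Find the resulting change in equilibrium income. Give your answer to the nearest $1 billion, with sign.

MPC = 1 − MPS = 1 − 0.45 = 0.55.
Government-spending multiplier = 1/(1 − MPC) = 1/(1 − 0.55) = 1/0.45 ≈ 2.222.
ΔY = k × ΔG = (−$312 billion) / 0.45 ≈ −$693 billion.

−$693 billion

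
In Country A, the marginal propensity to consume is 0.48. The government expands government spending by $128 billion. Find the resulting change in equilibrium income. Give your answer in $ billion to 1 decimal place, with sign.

Government-spending multiplier = 1/(1 − MPC) = 1/(1 − 0.48) = 1/0.52 ≈ 1.923.
ΔY = k × ΔG = (+$128 billion) / 0.52 ≈ +$246.2 billion.

+$246.2 billion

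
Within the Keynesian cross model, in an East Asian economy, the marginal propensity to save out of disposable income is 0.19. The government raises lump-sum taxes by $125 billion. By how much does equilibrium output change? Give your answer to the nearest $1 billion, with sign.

−$533 billion

MPC = 1 − MPS = 1 − 0.19 = 0.81.
A lump-sum tax change of +$125 billion shifts disposable income by −$125 billion; first-round consumption changes by −c × ΔT = −0.81 × (+$125 billion) = −$101.25 billion.
Expenditure multiplier = 1/(1 − MPC) = 1/(1 − 0.81) = 1/0.19 ≈ 5.263.
The tax multiplier is −c × k ≈ −4.263, so ΔY = k × (−c·ΔT) = (−$101.25 billion) / 0.19 ≈ −$533 billion.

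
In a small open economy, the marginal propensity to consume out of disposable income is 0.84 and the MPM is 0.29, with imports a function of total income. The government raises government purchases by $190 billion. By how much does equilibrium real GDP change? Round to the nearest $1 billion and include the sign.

Expenditure multiplier = 1/(1 − c + m) = 1/(1 − 0.84 + 0.29) = 1/0.45 ≈ 2.222.
ΔY = k × ΔG = (+$190 billion) / 0.45 ≈ +$422 billion.

+$422 billion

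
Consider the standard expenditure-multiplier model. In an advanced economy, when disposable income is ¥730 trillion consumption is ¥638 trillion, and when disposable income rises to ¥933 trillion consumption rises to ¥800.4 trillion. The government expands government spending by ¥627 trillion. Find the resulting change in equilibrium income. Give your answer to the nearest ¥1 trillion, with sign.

MPC = ΔC/ΔYd = (800.4 − 638)/(933 − 730) = 162.4/203 = 0.8.
Government-spending multiplier = 1/(1 − MPC) = 1/(1 − 0.8) = 1/0.2 = 5.
ΔY = k × ΔG = (+¥627 trillion) / 0.2 = +¥3,135 trillion.

+¥3,135 trillion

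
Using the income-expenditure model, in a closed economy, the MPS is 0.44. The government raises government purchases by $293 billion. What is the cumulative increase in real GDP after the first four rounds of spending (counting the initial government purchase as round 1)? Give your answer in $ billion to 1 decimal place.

MPC = 1 − MPS = 1 − 0.44 = 0.56.
Round 1 adds ΔG = $293 billion; each later round is MPC = 0.56 times the previous.
After 4 rounds: 293 + 164.08 + 91.8848 + 51.455488 = ΔG·(1 − c^4)/(1 − c) = 293 × (1 − 0.09834496)/0.44 ≈ $600.4 billion.

$600.4 billion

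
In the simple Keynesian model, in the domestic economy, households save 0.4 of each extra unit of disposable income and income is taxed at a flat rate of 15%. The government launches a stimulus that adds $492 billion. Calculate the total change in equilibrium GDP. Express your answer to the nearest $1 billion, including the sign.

MPC = 1 − MPS = 1 − 0.4 = 0.6.
Expenditure multiplier = 1/(1 − c(1−t)) = 1/(1 − 0.6×0.85) = 1/0.49 ≈ 2.041.
ΔY = k × ΔG = (+$492 billion) / 0.49 ≈ +$1,004 billion.

+$1,004 billion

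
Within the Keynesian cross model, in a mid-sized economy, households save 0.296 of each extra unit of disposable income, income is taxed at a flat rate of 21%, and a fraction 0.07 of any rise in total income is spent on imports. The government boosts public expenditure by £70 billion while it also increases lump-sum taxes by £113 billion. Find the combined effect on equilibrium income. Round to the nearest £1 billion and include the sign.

−£19 billion

MPC = 1 − MPS = 1 − 0.296 = 0.704.
Expenditure multiplier = 1/(1 − c(1−t) + m) = 1/(1 − 0.704×0.79 + 0.07) = 1/0.51384 ≈ 1.946.
ΔG contributes k·ΔG = (+£70 billion) / 0.51384 ≈ +£136.2 billion.
ΔT of +£113 billion changes first-round spending by −c·ΔT = −£79.552 billion, contributing k·(−c·ΔT) = (−£79.552 billion) / 0.51384 ≈ −£154.8 billion.
Net ΔY = k(ΔG − c·ΔT) = (−£9.552 billion) / 0.51384 ≈ −£19 billion.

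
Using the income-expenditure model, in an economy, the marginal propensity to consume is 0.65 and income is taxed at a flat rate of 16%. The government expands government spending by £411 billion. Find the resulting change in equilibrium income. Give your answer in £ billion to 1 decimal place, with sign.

Government-spending multiplier = 1/(1 − c(1−t)) = 1/(1 − 0.65×0.84) = 1/0.454 ≈ 2.203.
ΔY = k × ΔG = (+£411 billion) / 0.454 ≈ +£905.3 billion.

+£905.3 billion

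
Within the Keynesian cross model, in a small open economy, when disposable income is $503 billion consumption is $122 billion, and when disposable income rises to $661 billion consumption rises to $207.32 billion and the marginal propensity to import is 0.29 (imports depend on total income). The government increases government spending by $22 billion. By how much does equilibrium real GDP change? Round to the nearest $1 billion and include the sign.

+$29 billion

MPC = ΔC/ΔYd = (207.32 − 122)/(661 − 503) = 85.32/158 = 0.54.
Expenditure multiplier = 1/(1 − c + m) = 1/(1 − 0.54 + 0.29) = 1/0.75 ≈ 1.333.
ΔY = k × ΔG = (+$22 billion) / 0.75 ≈ +$29 billion.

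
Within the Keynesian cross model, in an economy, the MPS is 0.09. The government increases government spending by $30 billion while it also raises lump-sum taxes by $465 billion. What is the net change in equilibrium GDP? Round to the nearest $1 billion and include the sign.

MPC = 1 − MPS = 1 − 0.09 = 0.91.
Expenditure multiplier = 1/(1 − MPC) = 1/(1 − 0.91) = 1/0.09 ≈ 11.111.
ΔG contributes k·ΔG = (+$30 billion) / 0.09 ≈ +$333.3 billion.
ΔT of +$465 billion changes first-round spending by −c·ΔT = −$423.15 billion, contributing k·(−c·ΔT) = (−$423.15 billion) / 0.09 ≈ −$4,701.7 billion.
Net ΔY = k(ΔG − c·ΔT) = (−$393.15 billion) / 0.09 ≈ −$4,368 billion.

−$4,368 billion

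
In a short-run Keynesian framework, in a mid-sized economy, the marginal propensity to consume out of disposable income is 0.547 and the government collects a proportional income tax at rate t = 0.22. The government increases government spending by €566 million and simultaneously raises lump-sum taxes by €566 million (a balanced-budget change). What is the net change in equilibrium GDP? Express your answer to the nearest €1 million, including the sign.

+€447 million

Expenditure multiplier = 1/(1 − c(1−t)) = 1/(1 − 0.547×0.78) = 1/0.57334 ≈ 1.744.
ΔG contributes k·ΔG = (+€566 million) / 0.57334 ≈ +€987.2 million.
ΔT of +€566 million changes first-round spending by −c·ΔT = −€309.602 million, contributing k·(−c·ΔT) = (−€309.602 million) / 0.57334 ≈ −€540 million.
Net ΔY = k(ΔG − c·ΔT) = (+€256.398 million) / 0.57334 ≈ +€447 million.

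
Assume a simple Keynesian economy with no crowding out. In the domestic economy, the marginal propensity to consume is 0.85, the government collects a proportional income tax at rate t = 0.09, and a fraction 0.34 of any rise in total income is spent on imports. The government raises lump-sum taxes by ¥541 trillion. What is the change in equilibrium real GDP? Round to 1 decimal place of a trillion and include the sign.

A lump-sum tax change of +¥541 trillion shifts disposable income by −¥541 trillion; first-round consumption changes by −c × ΔT = −0.85 × (+¥541 trillion) = −¥459.85 trillion.
Expenditure multiplier = 1/(1 − c(1−t) + m) = 1/(1 − 0.85×0.91 + 0.34) = 1/0.5665 ≈ 1.765.
The tax multiplier is −c × k ≈ −1.5, so ΔY = k × (−c·ΔT) = (−¥459.85 trillion) / 0.5665 ≈ −¥811.7 trillion.

−¥811.7 trillion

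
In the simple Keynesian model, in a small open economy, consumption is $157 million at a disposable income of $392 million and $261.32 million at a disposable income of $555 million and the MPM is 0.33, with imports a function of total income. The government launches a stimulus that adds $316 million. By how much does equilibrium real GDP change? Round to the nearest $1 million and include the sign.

MPC = ΔC/ΔYd = (261.32 − 157)/(555 − 392) = 104.32/163 = 0.64.
Spending multiplier = 1/(1 − c + m) = 1/(1 − 0.64 + 0.33) = 1/0.69 ≈ 1.449.
ΔY = k × ΔG = (+$316 million) / 0.69 ≈ +$458 million.

+$458 million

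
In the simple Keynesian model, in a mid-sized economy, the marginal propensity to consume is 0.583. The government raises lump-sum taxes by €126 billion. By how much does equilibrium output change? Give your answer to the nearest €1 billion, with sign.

−€176 billion

A lump-sum tax change of +€126 billion shifts disposable income by −€126 billion; first-round consumption changes by −c × ΔT = −0.583 × (+€126 billion) = −€73.458 billion.
Expenditure multiplier = 1/(1 − MPC) = 1/(1 − 0.583) = 1/0.417 ≈ 2.398.
The tax multiplier is −c × k ≈ −1.398, so ΔY = k × (−c·ΔT) = (−€73.458 billion) / 0.417 ≈ −€176 billion.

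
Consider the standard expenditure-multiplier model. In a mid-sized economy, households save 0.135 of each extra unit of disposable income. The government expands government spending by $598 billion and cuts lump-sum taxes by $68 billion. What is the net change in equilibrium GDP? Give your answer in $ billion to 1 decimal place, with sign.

MPC = 1 − MPS = 1 − 0.135 = 0.865.
Expenditure multiplier = 1/(1 − MPC) = 1/(1 − 0.865) = 1/0.135 ≈ 7.407.
ΔG contributes k·ΔG = (+$598 billion) / 0.135 ≈ +$4,429.6 billion.
ΔT of −$68 billion changes first-round spending by −c·ΔT = +$58.82 billion, contributing k·(−c·ΔT) = (+$58.82 billion) / 0.135 ≈ +$435.7 billion.
Net ΔY = k(ΔG − c·ΔT) = (+$656.82 billion) / 0.135 ≈ +$4,865.3 billion.

+$4,865.3 billion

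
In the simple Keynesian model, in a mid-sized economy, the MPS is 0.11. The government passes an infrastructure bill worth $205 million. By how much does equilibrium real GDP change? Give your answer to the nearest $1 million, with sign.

+$1,864 million

MPC = 1 − MPS = 1 − 0.11 = 0.89.
Expenditure multiplier = 1/(1 − MPC) = 1/(1 − 0.89) = 1/0.11 ≈ 9.091.
ΔY = k × ΔG = (+$205 million) / 0.11 ≈ +$1,864 million.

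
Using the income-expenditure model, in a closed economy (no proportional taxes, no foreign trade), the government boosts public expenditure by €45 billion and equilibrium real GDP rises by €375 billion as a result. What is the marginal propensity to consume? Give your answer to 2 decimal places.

0.88

Implied spending multiplier k = ΔY/ΔG = 375/45 ≈ 8.3333.
Since k = 1/(1 − MPC), MPC = 1 − 1/k = 1 − ΔG/ΔY = 1 − 45/375 = 0.88.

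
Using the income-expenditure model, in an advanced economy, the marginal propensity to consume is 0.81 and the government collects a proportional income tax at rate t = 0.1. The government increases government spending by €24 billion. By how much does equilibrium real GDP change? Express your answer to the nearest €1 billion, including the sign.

+€89 billion

Government-spending multiplier = 1/(1 − c(1−t)) = 1/(1 − 0.81×0.9) = 1/0.271 ≈ 3.69.
ΔY = k × ΔG = (+€24 billion) / 0.271 ≈ +€89 billion.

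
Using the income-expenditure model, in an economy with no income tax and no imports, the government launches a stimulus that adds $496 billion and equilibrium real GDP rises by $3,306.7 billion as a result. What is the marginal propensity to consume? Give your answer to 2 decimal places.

0.85

Implied spending multiplier k = ΔY/ΔG = 3,306.7/496 ≈ 6.6667.
Since k = 1/(1 − MPC), MPC = 1 − 1/k = 1 − ΔG/ΔY = 1 − 496/3,306.7 ≈ 0.85.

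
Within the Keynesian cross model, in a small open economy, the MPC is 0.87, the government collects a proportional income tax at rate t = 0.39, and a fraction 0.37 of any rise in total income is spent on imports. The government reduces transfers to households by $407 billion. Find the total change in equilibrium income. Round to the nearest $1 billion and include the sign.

−$422 billion

The transfer change shifts disposable income by −$407 billion, so first-round consumption changes by c·ΔTR = 0.87 × (−$407 billion) = −$354.09 billion.
Expenditure multiplier = 1/(1 − c(1−t) + m) = 1/(1 − 0.87×0.61 + 0.37) = 1/0.8393 ≈ 1.191.
The transfer multiplier is c × k ≈ 1.037, so ΔY = k × (c·ΔTR) = (−$354.09 billion) / 0.8393 ≈ −$422 billion.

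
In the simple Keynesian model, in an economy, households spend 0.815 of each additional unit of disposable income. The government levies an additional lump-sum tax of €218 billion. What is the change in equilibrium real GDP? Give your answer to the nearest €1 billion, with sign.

−€960 billion

A lump-sum tax change of +€218 billion shifts disposable income by −€218 billion; first-round consumption changes by −c × ΔT = −0.815 × (+€218 billion) = −€177.67 billion.
Expenditure multiplier = 1/(1 − MPC) = 1/(1 − 0.815) = 1/0.185 ≈ 5.405.
The tax multiplier is −c × k ≈ −4.405, so ΔY = k × (−c·ΔT) = (−€177.67 billion) / 0.185 ≈ −€960 billion.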